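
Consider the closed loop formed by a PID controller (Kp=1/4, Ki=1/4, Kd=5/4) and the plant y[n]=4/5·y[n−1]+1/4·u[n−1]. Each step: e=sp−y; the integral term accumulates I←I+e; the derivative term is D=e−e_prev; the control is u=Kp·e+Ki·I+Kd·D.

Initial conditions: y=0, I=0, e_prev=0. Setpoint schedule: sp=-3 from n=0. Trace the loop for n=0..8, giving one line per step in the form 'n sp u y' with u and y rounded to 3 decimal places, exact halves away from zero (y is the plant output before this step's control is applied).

0 -3 -5.250 0.000
1 -3 0.047 -1.313
2 -3 -2.496 -1.038
3 -3 -1.915 -1.455
4 -3 -2.493 -1.642
5 -3 -2.551 -1.937
6 -3 -2.747 -2.187
7 -3 -2.827 -2.437
8 -3 -2.895 -2.656

(exact arithmetic carried between steps; '≈' marks a value shown rounded to 6 d.p. or computed from one; I and e_prev carry over from the previous line; the table rounds u and y to 3 d.p., halves away from zero)
n=0: y=0, sp=-3, e=sp−y=-3; I=-3, D=e−e_prev=-3; u=1/4·(-3)+1/4·(-3)+5/4·(-3)=-5.25; next y=4/5·0+1/4·(-5.25)=-1.3125
n=1: y=-1.3125, sp=-3, e=sp−y=-1.6875; I=-4.6875, D=e−e_prev=1.3125; u=1/4·(-1.6875)+1/4·(-4.6875)+5/4·1.3125=0.046875; next y=4/5·(-1.3125)+1/4·0.046875≈-1.038281
n=2: y≈-1.038281, sp=-3, e=sp−y≈-1.961719; I≈-6.649219, D=e−e_prev≈-0.274219; u=1/4·(-1.961719)+1/4·(-6.649219)+5/4·(-0.274219)≈-2.495508; next y=4/5·(-1.038281)+1/4·(-2.495508)≈-1.454502
n=3: y≈-1.454502, sp=-3, e=sp−y≈-1.545498; I≈-8.194717, D=e−e_prev≈0.416221; u=1/4·(-1.545498)+1/4·(-8.194717)+5/4·0.416221≈-1.914778; next y=4/5·(-1.454502)+1/4·(-1.914778)≈-1.642296
n=4: y≈-1.642296, sp=-3, e=sp−y≈-1.357704; I≈-9.552421, D=e−e_prev≈0.187794; u=1/4·(-1.357704)+1/4·(-9.552421)+5/4·0.187794≈-2.492789; next y=4/5·(-1.642296)+1/4·(-2.492789)≈-1.937034
n=5: y≈-1.937034, sp=-3, e=sp−y≈-1.062966; I≈-10.615387, D=e−e_prev≈0.294738; u=1/4·(-1.062966)+1/4·(-10.615387)+5/4·0.294738≈-2.551166; next y=4/5·(-1.937034)+1/4·(-2.551166)≈-2.187419
n=6: y≈-2.187419, sp=-3, e=sp−y≈-0.812581; I≈-11.427968, D=e−e_prev≈0.250385; u=1/4·(-0.812581)+1/4·(-11.427968)+5/4·0.250385≈-2.747157; next y=4/5·(-2.187419)+1/4·(-2.747157)≈-2.436724
n=7: y≈-2.436724, sp=-3, e=sp−y≈-0.563276; I≈-11.991244, D=e−e_prev≈0.249305; u=1/4·(-0.563276)+1/4·(-11.991244)+5/4·0.249305≈-2.826998; next y=4/5·(-2.436724)+1/4·(-2.826998)≈-2.656129
n=8: y≈-2.656129, sp=-3, e=sp−y≈-0.343871; I≈-12.335115, D=e−e_prev≈0.219405; u=1/4·(-0.343871)+1/4·(-12.335115)+5/4·0.219405≈-2.895491; next y=4/5·(-2.656129)+1/4·(-2.895491)≈-2.848776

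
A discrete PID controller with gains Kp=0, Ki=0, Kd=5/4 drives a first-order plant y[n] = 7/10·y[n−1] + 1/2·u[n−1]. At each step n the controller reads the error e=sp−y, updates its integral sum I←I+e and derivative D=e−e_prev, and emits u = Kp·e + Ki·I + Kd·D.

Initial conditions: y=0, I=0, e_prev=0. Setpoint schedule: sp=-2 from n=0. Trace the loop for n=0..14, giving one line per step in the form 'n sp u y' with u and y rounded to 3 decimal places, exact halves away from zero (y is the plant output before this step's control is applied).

0 -2 -2.500 0.000
1 -2 1.563 -1.250
2 -2 -1.445 -0.094
3 -2 0.868 -0.788
4 -2 -0.838 -0.118
5 -2 0.480 -0.502
6 -2 -0.488 -0.111
7 -2 0.263 -0.322
8 -2 -0.285 -0.094
9 -2 0.143 -0.208
10 -2 -0.168 -0.074
11 -2 0.077 -0.136
12 -2 -0.099 -0.057
13 -2 0.041 -0.089
14 -2 -0.059 -0.042

(exact arithmetic carried between steps; '≈' marks a value shown rounded to 6 d.p. or computed from one; I and e_prev carry over from the previous line; the table rounds u and y to 3 d.p., halves away from zero)
n=0: y=0, sp=-2, e=sp−y=-2; I=-2, D=e−e_prev=-2; u=0·(-2)+0·(-2)+5/4·(-2)=-2.5; next y=7/10·0+1/2·(-2.5)=-1.25
n=1: y=-1.25, sp=-2, e=sp−y=-0.75; I=-2.75, D=e−e_prev=1.25; u=0·(-0.75)+0·(-2.75)+5/4·1.25=1.5625; next y=7/10·(-1.25)+1/2·1.5625=-0.09375
n=2: y=-0.09375, sp=-2, e=sp−y=-1.90625; I=-4.65625, D=e−e_prev=-1.15625; u=0·(-1.90625)+0·(-4.65625)+5/4·(-1.15625)≈-1.445313; next y=7/10·(-0.09375)+1/2·(-1.445313)≈-0.788281
n=3: y≈-0.788281, sp=-2, e=sp−y≈-1.211719; I≈-5.867969, D=e−e_prev≈0.694531; u=0·(-1.211719)+0·(-5.867969)+5/4·0.694531≈0.868164; next y=7/10·(-0.788281)+1/2·0.868164≈-0.117715
n=4: y≈-0.117715, sp=-2, e=sp−y≈-1.882285; I≈-7.750254, D=e−e_prev≈-0.670566; u=0·(-1.882285)+0·(-7.750254)+5/4·(-0.670566)≈-0.838208; next y=7/10·(-0.117715)+1/2·(-0.838208)≈-0.501504
n=5: y≈-0.501504, sp=-2, e=sp−y≈-1.498496; I≈-9.248750, D=e−e_prev≈0.383790; u=0·(-1.498496)+0·(-9.248750)+5/4·0.383790≈0.479737; next y=7/10·(-0.501504)+1/2·0.479737≈-0.111185
n=6: y≈-0.111185, sp=-2, e=sp−y≈-1.888815; I≈-11.137565, D=e−e_prev≈-0.390320; u=0·(-1.888815)+0·(-11.137565)+5/4·(-0.390320)≈-0.487900; next y=7/10·(-0.111185)+1/2·(-0.487900)≈-0.321779
n=7: y≈-0.321779, sp=-2, e=sp−y≈-1.678221; I≈-12.815786, D=e−e_prev≈0.210594; u=0·(-1.678221)+0·(-12.815786)+5/4·0.210594≈0.263243; next y=7/10·(-0.321779)+1/2·0.263243≈-0.093624
n=8: y≈-0.093624, sp=-2, e=sp−y≈-1.906376; I≈-14.722162, D=e−e_prev≈-0.228155; u=0·(-1.906376)+0·(-14.722162)+5/4·(-0.228155)≈-0.285194; next y=7/10·(-0.093624)+1/2·(-0.285194)≈-0.208134
n=9: y≈-0.208134, sp=-2, e=sp−y≈-1.791866; I≈-16.514028, D=e−e_prev≈0.114510; u=0·(-1.791866)+0·(-16.514028)+5/4·0.114510≈0.143137; next y=7/10·(-0.208134)+1/2·0.143137≈-0.074125
n=10: y≈-0.074125, sp=-2, e=sp−y≈-1.925875; I≈-18.439903, D=e−e_prev≈-0.134009; u=0·(-1.925875)+0·(-18.439903)+5/4·(-0.134009)≈-0.167511; next y=7/10·(-0.074125)+1/2·(-0.167511)≈-0.135643
n=11: y≈-0.135643, sp=-2, e=sp−y≈-1.864357; I≈-20.304260, D=e−e_prev≈0.061518; u=0·(-1.864357)+0·(-20.304260)+5/4·0.061518≈0.076898; next y=7/10·(-0.135643)+1/2·0.076898≈-0.056501
n=12: y≈-0.056501, sp=-2, e=sp−y≈-1.943499; I≈-22.247759, D=e−e_prev≈-0.079142; u=0·(-1.943499)+0·(-22.247759)+5/4·(-0.079142)≈-0.098927; next y=7/10·(-0.056501)+1/2·(-0.098927)≈-0.089014
n=13: y≈-0.089014, sp=-2, e=sp−y≈-1.910986; I≈-24.158745, D=e−e_prev≈0.032513; u=0·(-1.910986)+0·(-24.158745)+5/4·0.032513≈0.040641; next y=7/10·(-0.089014)+1/2·0.040641≈-0.041989
n=14: y≈-0.041989, sp=-2, e=sp−y≈-1.958011; I≈-26.116755, D=e−e_prev≈-0.047025; u=0·(-1.958011)+0·(-26.116755)+5/4·(-0.047025)≈-0.058781; next y=7/10·(-0.041989)+1/2·(-0.058781)≈-0.058783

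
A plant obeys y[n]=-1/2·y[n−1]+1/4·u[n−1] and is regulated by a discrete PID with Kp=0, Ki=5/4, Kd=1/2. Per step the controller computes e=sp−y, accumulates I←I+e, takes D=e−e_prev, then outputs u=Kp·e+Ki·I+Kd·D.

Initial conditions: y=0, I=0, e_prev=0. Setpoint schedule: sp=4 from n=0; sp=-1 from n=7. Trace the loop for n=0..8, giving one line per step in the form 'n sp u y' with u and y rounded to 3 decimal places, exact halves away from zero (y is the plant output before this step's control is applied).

(exact arithmetic carried between steps; '≈' marks a value shown rounded to 6 d.p. or computed from one; I and e_prev carry over from the previous line; the table rounds u and y to 3 d.p., halves away from zero)
n=0: y=0, sp=4, e=sp−y=4; I=4, D=e−e_prev=4; u=0·4+5/4·4+1/2·4=7; next y=-1/2·0+1/4·7=1.75
n=1: y=1.75, sp=4, e=sp−y=2.25; I=6.25, D=e−e_prev=-1.75; u=0·2.25+5/4·6.25+1/2·(-1.75)=6.9375; next y=-1/2·1.75+1/4·6.9375=0.859375
n=2: y=0.859375, sp=4, e=sp−y=3.140625; I=9.390625, D=e−e_prev=0.890625; u=0·3.140625+5/4·9.390625+1/2·0.890625≈12.183594; next y=-1/2·0.859375+1/4·12.183594≈2.616211
n=3: y≈2.616211, sp=4, e=sp−y≈1.383789; I≈10.774414, D=e−e_prev≈-1.756836; u=0·1.383789+5/4·10.774414+1/2·(-1.756836)≈12.589600; next y=-1/2·2.616211+1/4·12.589600≈1.839294
n=4: y≈1.839294, sp=4, e=sp−y≈2.160706; I≈12.935120, D=e−e_prev≈0.776917; u=0·2.160706+5/4·12.935120+1/2·0.776917≈16.557358; next y=-1/2·1.839294+1/4·16.557358≈3.219692
n=5: y≈3.219692, sp=4, e=sp−y≈0.780308; I≈13.715427, D=e−e_prev≈-1.380398; u=0·0.780308+5/4·13.715427+1/2·(-1.380398)≈16.454085; next y=-1/2·3.219692+1/4·16.454085≈2.503675
n=6: y≈2.503675, sp=4, e=sp−y≈1.496325; I≈15.211752, D=e−e_prev≈0.716017; u=0·1.496325+5/4·15.211752+1/2·0.716017≈19.372699; next y=-1/2·2.503675+1/4·19.372699≈3.591337
n=7: y≈3.591337, sp=-1, e=sp−y≈-4.591337; I≈10.620415, D=e−e_prev≈-6.087662; u=0·(-4.591337)+5/4·10.620415+1/2·(-6.087662)≈10.231688; next y=-1/2·3.591337+1/4·10.231688≈0.762253
n=8: y≈0.762253, sp=-1, e=sp−y≈-1.762253; I≈8.858162, D=e−e_prev≈2.829084; u=0·(-1.762253)+5/4·8.858162+1/2·2.829084≈12.487244; next y=-1/2·0.762253+1/4·12.487244≈2.740684

0 4 7.000 0.000
1 4 6.938 1.750
2 4 12.184 0.859
3 4 12.590 2.616
4 4 16.557 1.839
5 4 16.454 3.220
6 4 19.373 2.504
7 -1 10.232 3.591
8 -1 12.487 0.762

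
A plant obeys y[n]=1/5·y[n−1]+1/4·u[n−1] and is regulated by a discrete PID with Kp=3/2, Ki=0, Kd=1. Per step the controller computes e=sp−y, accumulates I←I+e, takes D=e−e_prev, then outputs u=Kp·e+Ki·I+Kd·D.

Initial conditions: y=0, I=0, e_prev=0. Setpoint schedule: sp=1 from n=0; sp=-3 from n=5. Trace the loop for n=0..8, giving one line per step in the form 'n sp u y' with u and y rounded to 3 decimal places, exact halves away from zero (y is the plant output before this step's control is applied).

(exact arithmetic carried between steps; '≈' marks a value shown rounded to 6 d.p. or computed from one; I and e_prev carry over from the previous line; the table rounds u and y to 3 d.p., halves away from zero)
n=0: y=0, sp=1, e=sp−y=1; I=1, D=e−e_prev=1; u=3/2·1+0·1+1·1=2.5; next y=1/5·0+1/4·2.5=0.625
n=1: y=0.625, sp=1, e=sp−y=0.375; I=1.375, D=e−e_prev=-0.625; u=3/2·0.375+0·1.375+1·(-0.625)=-0.0625; next y=1/5·0.625+1/4·(-0.0625)=0.109375
n=2: y=0.109375, sp=1, e=sp−y=0.890625; I=2.265625, D=e−e_prev=0.515625; u=3/2·0.890625+0·2.265625+1·0.515625≈1.851563; next y=1/5·0.109375+1/4·1.851563≈0.484766
n=3: y≈0.484766, sp=1, e=sp−y≈0.515234; I≈2.780859, D=e−e_prev≈-0.375391; u=3/2·0.515234+0·2.780859+1·(-0.375391)≈0.397461; next y=1/5·0.484766+1/4·0.397461≈0.196318
n=4: y≈0.196318, sp=1, e=sp−y≈0.803682; I≈3.584541, D=e−e_prev≈0.288447; u=3/2·0.803682+0·3.584541+1·0.288447≈1.493970; next y=1/5·0.196318+1/4·1.493970≈0.412756
n=5: y≈0.412756, sp=-3, e=sp−y≈-3.412756; I≈0.171785, D=e−e_prev≈-4.216438; u=3/2·(-3.412756)+0·0.171785+1·(-4.216438)≈-9.335572; next y=1/5·0.412756+1/4·(-9.335572)≈-2.251342
n=6: y≈-2.251342, sp=-3, e=sp−y≈-0.748658; I≈-0.576873, D=e−e_prev≈2.664098; u=3/2·(-0.748658)+0·(-0.576873)+1·2.664098≈1.541110; next y=1/5·(-2.251342)+1/4·1.541110≈-0.064991
n=7: y≈-0.064991, sp=-3, e=sp−y≈-2.935009; I≈-3.511883, D=e−e_prev≈-2.186351; u=3/2·(-2.935009)+0·(-3.511883)+1·(-2.186351)≈-6.588865; next y=1/5·(-0.064991)+1/4·(-6.588865)≈-1.660214
n=8: y≈-1.660214, sp=-3, e=sp−y≈-1.339786; I≈-4.851668, D=e−e_prev≈1.595224; u=3/2·(-1.339786)+0·(-4.851668)+1·1.595224≈-0.414455; next y=1/5·(-1.660214)+1/4·(-0.414455)≈-0.435657

0 1 2.500 0.000
1 1 -0.063 0.625
2 1 1.852 0.109
3 1 0.397 0.485
4 1 1.494 0.196
5 -3 -9.336 0.413
6 -3 1.541 -2.251
7 -3 -6.589 -0.065
8 -3 -0.414 -1.660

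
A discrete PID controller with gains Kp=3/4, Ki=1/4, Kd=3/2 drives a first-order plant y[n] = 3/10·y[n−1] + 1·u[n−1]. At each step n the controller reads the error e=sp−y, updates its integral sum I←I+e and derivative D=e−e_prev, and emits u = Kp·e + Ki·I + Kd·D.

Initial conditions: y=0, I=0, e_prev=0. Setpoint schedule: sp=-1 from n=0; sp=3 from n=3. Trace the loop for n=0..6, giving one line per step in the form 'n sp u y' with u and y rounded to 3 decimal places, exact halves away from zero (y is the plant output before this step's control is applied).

0 -1 -2.500 0.000
1 -1 5.000 -2.500
2 -1 -15.250 4.250
3 3 49.125 -13.975
4 3 -127.238 44.933
5 3 347.366 -113.758
6 3 -928.971 313.239

(exact arithmetic carried between steps; '≈' marks a value shown rounded to 6 d.p. or computed from one; I and e_prev carry over from the previous line; the table rounds u and y to 3 d.p., halves away from zero)
n=0: y=0, sp=-1, e=sp−y=-1; I=-1, D=e−e_prev=-1; u=3/4·(-1)+1/4·(-1)+3/2·(-1)=-2.5; next y=3/10·0+1·(-2.5)=-2.5
n=1: y=-2.5, sp=-1, e=sp−y=1.5; I=0.5, D=e−e_prev=2.5; u=3/4·1.5+1/4·0.5+3/2·2.5=5; next y=3/10·(-2.5)+1·5=4.25
n=2: y=4.25, sp=-1, e=sp−y=-5.25; I=-4.75, D=e−e_prev=-6.75; u=3/4·(-5.25)+1/4·(-4.75)+3/2·(-6.75)=-15.25; next y=3/10·4.25+1·(-15.25)=-13.975
n=3: y=-13.975, sp=3, e=sp−y=16.975; I=12.225, D=e−e_prev=22.225; u=3/4·16.975+1/4·12.225+3/2·22.225=49.125; next y=3/10·(-13.975)+1·49.125=44.9325
n=4: y=44.9325, sp=3, e=sp−y=-41.9325; I=-29.7075, D=e−e_prev=-58.9075; u=3/4·(-41.9325)+1/4·(-29.7075)+3/2·(-58.9075)=-127.2375; next y=3/10·44.9325+1·(-127.2375)=-113.75775
n=5: y=-113.75775, sp=3, e=sp−y=116.75775; I=87.05025, D=e−e_prev=158.69025; u=3/4·116.75775+1/4·87.05025+3/2·158.69025=347.36625; next y=3/10·(-113.75775)+1·347.36625=313.238925
n=6: y=313.238925, sp=3, e=sp−y=-310.238925; I=-223.188675, D=e−e_prev=-426.996675; u=3/4·(-310.238925)+1/4·(-223.188675)+3/2·(-426.996675)=-928.971375; next y=3/10·313.238925+1·(-928.971375)≈-834.999698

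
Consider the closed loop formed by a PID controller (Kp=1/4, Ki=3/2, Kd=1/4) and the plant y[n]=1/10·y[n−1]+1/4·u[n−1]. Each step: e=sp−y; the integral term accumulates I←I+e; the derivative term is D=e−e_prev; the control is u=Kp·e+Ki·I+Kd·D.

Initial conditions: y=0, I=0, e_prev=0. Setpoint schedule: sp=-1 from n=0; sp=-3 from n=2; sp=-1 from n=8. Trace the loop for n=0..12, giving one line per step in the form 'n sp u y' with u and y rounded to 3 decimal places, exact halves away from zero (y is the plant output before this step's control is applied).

(exact arithmetic carried between steps; '≈' marks a value shown rounded to 6 d.p. or computed from one; I and e_prev carry over from the previous line; the table rounds u and y to 3 d.p., halves away from zero)
n=0: y=0, sp=-1, e=sp−y=-1; I=-1, D=e−e_prev=-1; u=1/4·(-1)+3/2·(-1)+1/4·(-1)=-2; next y=1/10·0+1/4·(-2)=-0.5
n=1: y=-0.5, sp=-1, e=sp−y=-0.5; I=-1.5, D=e−e_prev=0.5; u=1/4·(-0.5)+3/2·(-1.5)+1/4·0.5=-2.25; next y=1/10·(-0.5)+1/4·(-2.25)=-0.6125
n=2: y=-0.6125, sp=-3, e=sp−y=-2.3875; I=-3.8875, D=e−e_prev=-1.8875; u=1/4·(-2.3875)+3/2·(-3.8875)+1/4·(-1.8875)=-6.9; next y=1/10·(-0.6125)+1/4·(-6.9)=-1.78625
n=3: y=-1.78625, sp=-3, e=sp−y=-1.21375; I=-5.10125, D=e−e_prev=1.17375; u=1/4·(-1.21375)+3/2·(-5.10125)+1/4·1.17375=-7.661875; next y=1/10·(-1.78625)+1/4·(-7.661875)≈-2.094094
n=4: y≈-2.094094, sp=-3, e=sp−y≈-0.905906; I≈-6.007156, D=e−e_prev≈0.307844; u=1/4·(-0.905906)+3/2·(-6.007156)+1/4·0.307844≈-9.16025; next y=1/10·(-2.094094)+1/4·(-9.16025)≈-2.499472
n=5: y≈-2.499472, sp=-3, e=sp−y≈-0.500528; I≈-6.507684, D=e−e_prev≈0.405378; u=1/4·(-0.500528)+3/2·(-6.507684)+1/4·0.405378≈-9.785314; next y=1/10·(-2.499472)+1/4·(-9.785314)≈-2.696276
n=6: y≈-2.696276, sp=-3, e=sp−y≈-0.303724; I≈-6.811409, D=e−e_prev≈0.196804; u=1/4·(-0.303724)+3/2·(-6.811409)+1/4·0.196804≈-10.243843; next y=1/10·(-2.696276)+1/4·(-10.243843)≈-2.830588
n=7: y≈-2.830588, sp=-3, e=sp−y≈-0.169412; I≈-6.980820, D=e−e_prev≈0.134313; u=1/4·(-0.169412)+3/2·(-6.980820)+1/4·0.134313≈-10.480005; next y=1/10·(-2.830588)+1/4·(-10.480005)≈-2.903060
n=8: y≈-2.903060, sp=-1, e=sp−y≈1.903060; I≈-5.077760, D=e−e_prev≈2.072472; u=1/4·1.903060+3/2·(-5.077760)+1/4·2.072472≈-6.622757; next y=1/10·(-2.903060)+1/4·(-6.622757)≈-1.945995
n=9: y≈-1.945995, sp=-1, e=sp−y≈0.945995; I≈-4.131765, D=e−e_prev≈-0.957065; u=1/4·0.945995+3/2·(-4.131765)+1/4·(-0.957065)≈-6.200415; next y=1/10·(-1.945995)+1/4·(-6.200415)≈-1.744703
n=10: y≈-1.744703, sp=-1, e=sp−y≈0.744703; I≈-3.387062, D=e−e_prev≈-0.201292; u=1/4·0.744703+3/2·(-3.387062)+1/4·(-0.201292)≈-4.944740; next y=1/10·(-1.744703)+1/4·(-4.944740)≈-1.410655
n=11: y≈-1.410655, sp=-1, e=sp−y≈0.410655; I≈-2.976406, D=e−e_prev≈-0.334048; u=1/4·0.410655+3/2·(-2.976406)+1/4·(-0.334048)≈-4.445458; next y=1/10·(-1.410655)+1/4·(-4.445458)≈-1.252430
n=12: y≈-1.252430, sp=-1, e=sp−y≈0.252430; I≈-2.723976, D=e−e_prev≈-0.158225; u=1/4·0.252430+3/2·(-2.723976)+1/4·(-0.158225)≈-4.062413; next y=1/10·(-1.252430)+1/4·(-4.062413)≈-1.140846

0 -1 -2.000 0.000
1 -1 -2.250 -0.500
2 -3 -6.900 -0.613
3 -3 -7.662 -1.786
4 -3 -9.160 -2.094
5 -3 -9.785 -2.499
6 -3 -10.244 -2.696
7 -3 -10.480 -2.831
8 -1 -6.623 -2.903
9 -1 -6.200 -1.946
10 -1 -4.945 -1.745
11 -1 -4.445 -1.411
12 -1 -4.062 -1.252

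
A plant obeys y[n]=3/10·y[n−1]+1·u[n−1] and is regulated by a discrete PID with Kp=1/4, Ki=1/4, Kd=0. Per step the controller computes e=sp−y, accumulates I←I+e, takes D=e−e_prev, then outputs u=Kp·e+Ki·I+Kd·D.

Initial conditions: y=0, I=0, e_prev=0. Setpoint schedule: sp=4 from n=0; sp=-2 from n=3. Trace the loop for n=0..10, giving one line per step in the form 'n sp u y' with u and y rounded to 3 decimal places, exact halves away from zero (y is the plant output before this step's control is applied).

(exact arithmetic carried between steps; '≈' marks a value shown rounded to 6 d.p. or computed from one; I and e_prev carry over from the previous line; the table rounds u and y to 3 d.p., halves away from zero)
n=0: y=0, sp=4, e=sp−y=4; I=4, D=e−e_prev=4; u=1/4·4+1/4·4+0·4=2; next y=3/10·0+1·2=2
n=1: y=2, sp=4, e=sp−y=2; I=6, D=e−e_prev=-2; u=1/4·2+1/4·6+0·(-2)=2; next y=3/10·2+1·2=2.6
n=2: y=2.6, sp=4, e=sp−y=1.4; I=7.4, D=e−e_prev=-0.6; u=1/4·1.4+1/4·7.4+0·(-0.6)=2.2; next y=3/10·2.6+1·2.2=2.98
n=3: y=2.98, sp=-2, e=sp−y=-4.98; I=2.42, D=e−e_prev=-6.38; u=1/4·(-4.98)+1/4·2.42+0·(-6.38)=-0.64; next y=3/10·2.98+1·(-0.64)=0.254
n=4: y=0.254, sp=-2, e=sp−y=-2.254; I=0.166, D=e−e_prev=2.726; u=1/4·(-2.254)+1/4·0.166+0·2.726=-0.522; next y=3/10·0.254+1·(-0.522)=-0.4458
n=5: y=-0.4458, sp=-2, e=sp−y=-1.5542; I=-1.3882, D=e−e_prev=0.6998; u=1/4·(-1.5542)+1/4·(-1.3882)+0·0.6998=-0.7356; next y=3/10·(-0.4458)+1·(-0.7356)=-0.86934
n=6: y=-0.86934, sp=-2, e=sp−y=-1.13066; I=-2.51886, D=e−e_prev=0.42354; u=1/4·(-1.13066)+1/4·(-2.51886)+0·0.42354=-0.91238; next y=3/10·(-0.86934)+1·(-0.91238)=-1.173182
n=7: y=-1.173182, sp=-2, e=sp−y=-0.826818; I=-3.345678, D=e−e_prev=0.303842; u=1/4·(-0.826818)+1/4·(-3.345678)+0·0.303842=-1.043124; next y=3/10·(-1.173182)+1·(-1.043124)≈-1.395079
n=8: y≈-1.395079, sp=-2, e=sp−y≈-0.604921; I≈-3.950599, D=e−e_prev≈0.221897; u=1/4·(-0.604921)+1/4·(-3.950599)+0·0.221897≈-1.138880; next y=3/10·(-1.395079)+1·(-1.138880)≈-1.557404
n=9: y≈-1.557404, sp=-2, e=sp−y≈-0.442596; I≈-4.393196, D=e−e_prev≈0.162325; u=1/4·(-0.442596)+1/4·(-4.393196)+0·0.162325≈-1.208948; next y=3/10·(-1.557404)+1·(-1.208948)≈-1.676169
n=10: y≈-1.676169, sp=-2, e=sp−y≈-0.323831; I≈-4.717027, D=e−e_prev≈0.118765; u=1/4·(-0.323831)+1/4·(-4.717027)+0·0.118765≈-1.260214; next y=3/10·(-1.676169)+1·(-1.260214)≈-1.763065

0 4 2.000 0.000
1 4 2.000 2.000
2 4 2.200 2.600
3 -2 -0.640 2.980
4 -2 -0.522 0.254
5 -2 -0.736 -0.446
6 -2 -0.912 -0.869
7 -2 -1.043 -1.173
8 -2 -1.139 -1.395
9 -2 -1.209 -1.557
10 -2 -1.260 -1.676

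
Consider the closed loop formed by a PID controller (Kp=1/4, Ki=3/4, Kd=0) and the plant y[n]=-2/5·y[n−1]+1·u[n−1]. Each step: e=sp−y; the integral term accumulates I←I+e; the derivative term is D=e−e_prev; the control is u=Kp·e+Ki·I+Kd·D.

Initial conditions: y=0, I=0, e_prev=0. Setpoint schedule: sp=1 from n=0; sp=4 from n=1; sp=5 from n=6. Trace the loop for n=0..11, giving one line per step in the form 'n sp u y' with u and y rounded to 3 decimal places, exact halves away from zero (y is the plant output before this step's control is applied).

0 1 1.000 0.000
1 4 3.750 1.000
2 4 3.650 3.350
3 4 5.178 2.310
4 4 4.502 4.254
5 4 5.765 2.800
6 5 5.820 4.645
7 5 6.769 3.962
8 5 6.325 5.184
9 5 7.120 4.252
10 5 6.514 5.419
11 5 7.272 4.346

(exact arithmetic carried between steps; '≈' marks a value shown rounded to 6 d.p. or computed from one; I and e_prev carry over from the previous line; the table rounds u and y to 3 d.p., halves away from zero)
n=0: y=0, sp=1, e=sp−y=1; I=1, D=e−e_prev=1; u=1/4·1+3/4·1+0·1=1; next y=-2/5·0+1·1=1
n=1: y=1, sp=4, e=sp−y=3; I=4, D=e−e_prev=2; u=1/4·3+3/4·4+0·2=3.75; next y=-2/5·1+1·3.75=3.35
n=2: y=3.35, sp=4, e=sp−y=0.65; I=4.65, D=e−e_prev=-2.35; u=1/4·0.65+3/4·4.65+0·(-2.35)=3.65; next y=-2/5·3.35+1·3.65=2.31
n=3: y=2.31, sp=4, e=sp−y=1.69; I=6.34, D=e−e_prev=1.04; u=1/4·1.69+3/4·6.34+0·1.04=5.1775; next y=-2/5·2.31+1·5.1775=4.2535
n=4: y=4.2535, sp=4, e=sp−y=-0.2535; I=6.0865, D=e−e_prev=-1.9435; u=1/4·(-0.2535)+3/4·6.0865+0·(-1.9435)=4.5015; next y=-2/5·4.2535+1·4.5015=2.8001
n=5: y=2.8001, sp=4, e=sp−y=1.1999; I=7.2864, D=e−e_prev=1.4534; u=1/4·1.1999+3/4·7.2864+0·1.4534=5.764775; next y=-2/5·2.8001+1·5.764775=4.644735
n=6: y=4.644735, sp=5, e=sp−y=0.355265; I=7.641665, D=e−e_prev=-0.844635; u=1/4·0.355265+3/4·7.641665+0·(-0.844635)=5.820065; next y=-2/5·4.644735+1·5.820065=3.962171
n=7: y=3.962171, sp=5, e=sp−y=1.037829; I=8.679494, D=e−e_prev=0.682564; u=1/4·1.037829+3/4·8.679494+0·0.682564≈6.769078; next y=-2/5·3.962171+1·6.769078≈5.184209
n=8: y≈5.184209, sp=5, e=sp−y≈-0.184209; I≈8.495285, D=e−e_prev≈-1.222038; u=1/4·(-0.184209)+3/4·8.495285+0·(-1.222038)≈6.325411; next y=-2/5·5.184209+1·6.325411≈4.251727
n=9: y≈4.251727, sp=5, e=sp−y≈0.748273; I≈9.243557, D=e−e_prev≈0.932482; u=1/4·0.748273+3/4·9.243557+0·0.932482≈7.119736; next y=-2/5·4.251727+1·7.119736≈5.419045
n=10: y≈5.419045, sp=5, e=sp−y≈-0.419045; I≈8.824512, D=e−e_prev≈-1.167318; u=1/4·(-0.419045)+3/4·8.824512+0·(-1.167318)≈6.513623; next y=-2/5·5.419045+1·6.513623≈4.346005
n=11: y≈4.346005, sp=5, e=sp−y≈0.653995; I≈9.478507, D=e−e_prev≈1.073040; u=1/4·0.653995+3/4·9.478507+0·1.073040≈7.272379; next y=-2/5·4.346005+1·7.272379≈5.533977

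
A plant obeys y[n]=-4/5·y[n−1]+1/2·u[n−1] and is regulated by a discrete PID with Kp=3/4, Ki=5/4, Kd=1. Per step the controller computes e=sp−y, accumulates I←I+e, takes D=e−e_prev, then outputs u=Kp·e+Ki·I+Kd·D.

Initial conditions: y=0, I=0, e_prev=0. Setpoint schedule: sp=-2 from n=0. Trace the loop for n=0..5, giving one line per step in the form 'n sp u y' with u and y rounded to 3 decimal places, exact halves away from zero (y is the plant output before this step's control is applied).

0 -2 -6.000 0.000
1 -2 2.500 -3.000
2 -2 -19.200 3.650
3 -2 28.898 -12.520
4 -2 -85.077 24.465
5 -2 178.552 -62.110

(exact arithmetic carried between steps; '≈' marks a value shown rounded to 6 d.p. or computed from one; I and e_prev carry over from the previous line; the table rounds u and y to 3 d.p., halves away from zero)
n=0: y=0, sp=-2, e=sp−y=-2; I=-2, D=e−e_prev=-2; u=3/4·(-2)+5/4·(-2)+1·(-2)=-6; next y=-4/5·0+1/2·(-6)=-3
n=1: y=-3, sp=-2, e=sp−y=1; I=-1, D=e−e_prev=3; u=3/4·1+5/4·(-1)+1·3=2.5; next y=-4/5·(-3)+1/2·2.5=3.65
n=2: y=3.65, sp=-2, e=sp−y=-5.65; I=-6.65, D=e−e_prev=-6.65; u=3/4·(-5.65)+5/4·(-6.65)+1·(-6.65)=-19.2; next y=-4/5·3.65+1/2·(-19.2)=-12.52
n=3: y=-12.52, sp=-2, e=sp−y=10.52; I=3.87, D=e−e_prev=16.17; u=3/4·10.52+5/4·3.87+1·16.17=28.8975; next y=-4/5·(-12.52)+1/2·28.8975=24.46475
n=4: y=24.46475, sp=-2, e=sp−y=-26.46475; I=-22.59475, D=e−e_prev=-36.98475; u=3/4·(-26.46475)+5/4·(-22.59475)+1·(-36.98475)=-85.07675; next y=-4/5·24.46475+1/2·(-85.07675)=-62.110175
n=5: y=-62.110175, sp=-2, e=sp−y=60.110175; I=37.515425, D=e−e_prev=86.574925; u=3/4·60.110175+5/4·37.515425+1·86.574925≈178.551838; next y=-4/5·(-62.110175)+1/2·178.551838≈138.964059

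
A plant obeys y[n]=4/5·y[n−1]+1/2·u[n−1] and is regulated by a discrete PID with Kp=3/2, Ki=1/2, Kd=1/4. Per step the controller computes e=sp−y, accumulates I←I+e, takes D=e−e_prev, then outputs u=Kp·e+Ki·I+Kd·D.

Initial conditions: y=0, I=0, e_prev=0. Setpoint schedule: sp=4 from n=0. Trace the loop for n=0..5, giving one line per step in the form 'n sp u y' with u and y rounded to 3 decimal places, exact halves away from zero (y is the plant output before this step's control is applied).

0 4 9.000 0.000
1 4 -0.125 4.500
2 4 2.916 3.538
3 4 1.218 4.288
4 4 1.821 4.039
5 4 1.508 4.142

(exact arithmetic carried between steps; '≈' marks a value shown rounded to 6 d.p. or computed from one; I and e_prev carry over from the previous line; the table rounds u and y to 3 d.p., halves away from zero)
n=0: y=0, sp=4, e=sp−y=4; I=4, D=e−e_prev=4; u=3/2·4+1/2·4+1/4·4=9; next y=4/5·0+1/2·9=4.5
n=1: y=4.5, sp=4, e=sp−y=-0.5; I=3.5, D=e−e_prev=-4.5; u=3/2·(-0.5)+1/2·3.5+1/4·(-4.5)=-0.125; next y=4/5·4.5+1/2·(-0.125)=3.5375
n=2: y=3.5375, sp=4, e=sp−y=0.4625; I=3.9625, D=e−e_prev=0.9625; u=3/2·0.4625+1/2·3.9625+1/4·0.9625=2.915625; next y=4/5·3.5375+1/2·2.915625≈4.287813
n=3: y≈4.287813, sp=4, e=sp−y≈-0.287813; I≈3.674688, D=e−e_prev≈-0.750313; u=3/2·(-0.287813)+1/2·3.674688+1/4·(-0.750313)≈1.218047; next y=4/5·4.287813+1/2·1.218047≈4.039273
n=4: y≈4.039273, sp=4, e=sp−y≈-0.039273; I≈3.635414, D=e−e_prev≈0.248539; u=3/2·(-0.039273)+1/2·3.635414+1/4·0.248539≈1.820932; next y=4/5·4.039273+1/2·1.820932≈4.141885
n=5: y≈4.141885, sp=4, e=sp−y≈-0.141885; I≈3.493529, D=e−e_prev≈-0.102611; u=3/2·(-0.141885)+1/2·3.493529+1/4·(-0.102611)≈1.508285; next y=4/5·4.141885+1/2·1.508285≈4.067650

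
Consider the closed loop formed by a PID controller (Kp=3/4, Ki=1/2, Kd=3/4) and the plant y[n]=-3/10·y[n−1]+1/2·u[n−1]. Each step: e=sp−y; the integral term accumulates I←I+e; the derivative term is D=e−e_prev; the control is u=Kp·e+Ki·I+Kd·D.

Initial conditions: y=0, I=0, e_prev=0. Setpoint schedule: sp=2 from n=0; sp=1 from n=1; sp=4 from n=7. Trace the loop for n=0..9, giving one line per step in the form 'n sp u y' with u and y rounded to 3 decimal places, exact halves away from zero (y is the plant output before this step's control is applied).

0 2 4.000 0.000
1 1 -2.500 2.000
2 1 6.950 -1.850
3 1 -6.273 4.030
4 1 13.373 -4.345
5 1 -14.906 7.990
6 1 26.531 -9.850
7 4 -27.566 16.220
8 4 53.366 -18.649
9 4 -63.315 32.278

(exact arithmetic carried between steps; '≈' marks a value shown rounded to 6 d.p. or computed from one; I and e_prev carry over from the previous line; the table rounds u and y to 3 d.p., halves away from zero)
n=0: y=0, sp=2, e=sp−y=2; I=2, D=e−e_prev=2; u=3/4·2+1/2·2+3/4·2=4; next y=-3/10·0+1/2·4=2
n=1: y=2, sp=1, e=sp−y=-1; I=1, D=e−e_prev=-3; u=3/4·(-1)+1/2·1+3/4·(-3)=-2.5; next y=-3/10·2+1/2·(-2.5)=-1.85
n=2: y=-1.85, sp=1, e=sp−y=2.85; I=3.85, D=e−e_prev=3.85; u=3/4·2.85+1/2·3.85+3/4·3.85=6.95; next y=-3/10·(-1.85)+1/2·6.95=4.03
n=3: y=4.03, sp=1, e=sp−y=-3.03; I=0.82, D=e−e_prev=-5.88; u=3/4·(-3.03)+1/2·0.82+3/4·(-5.88)=-6.2725; next y=-3/10·4.03+1/2·(-6.2725)=-4.34525
n=4: y=-4.34525, sp=1, e=sp−y=5.34525; I=6.16525, D=e−e_prev=8.37525; u=3/4·5.34525+1/2·6.16525+3/4·8.37525=13.373; next y=-3/10·(-4.34525)+1/2·13.373=7.990075
n=5: y=7.990075, sp=1, e=sp−y=-6.990075; I=-0.824825, D=e−e_prev=-12.335325; u=3/4·(-6.990075)+1/2·(-0.824825)+3/4·(-12.335325)≈-14.906463; next y=-3/10·7.990075+1/2·(-14.906463)≈-9.850254
n=6: y≈-9.850254, sp=1, e=sp−y≈10.850254; I≈10.025429, D=e−e_prev≈17.840329; u=3/4·10.850254+1/2·10.025429+3/4·17.840329≈26.530651; next y=-3/10·(-9.850254)+1/2·26.530651≈16.220402
n=7: y≈16.220402, sp=4, e=sp−y≈-12.220402; I≈-2.194973, D=e−e_prev≈-23.070656; u=3/4·(-12.220402)+1/2·(-2.194973)+3/4·(-23.070656)≈-27.565779; next y=-3/10·16.220402+1/2·(-27.565779)≈-18.649010
n=8: y≈-18.649010, sp=4, e=sp−y≈22.649010; I≈20.454037, D=e−e_prev≈34.869412; u=3/4·22.649010+1/2·20.454037+3/4·34.869412≈53.365835; next y=-3/10·(-18.649010)+1/2·53.365835≈32.277621
n=9: y≈32.277621, sp=4, e=sp−y≈-28.277621; I≈-7.823583, D=e−e_prev≈-50.926631; u=3/4·(-28.277621)+1/2·(-7.823583)+3/4·(-50.926631)≈-63.314981; next y=-3/10·32.277621+1/2·(-63.314981)≈-41.340776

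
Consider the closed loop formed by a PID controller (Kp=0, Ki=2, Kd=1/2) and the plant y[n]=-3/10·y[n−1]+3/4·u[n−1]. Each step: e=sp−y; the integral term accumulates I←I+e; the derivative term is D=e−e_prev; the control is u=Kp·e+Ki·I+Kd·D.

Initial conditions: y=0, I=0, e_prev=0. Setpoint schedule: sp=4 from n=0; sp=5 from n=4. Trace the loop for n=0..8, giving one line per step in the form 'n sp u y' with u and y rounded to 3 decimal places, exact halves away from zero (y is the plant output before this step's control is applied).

0 4 10.000 0.000
1 4 -2.750 7.500
2 4 23.531 -4.313
3 4 -23.887 18.942
4 5 66.706 -23.598
5 5 -99.635 57.109
6 5 208.920 -91.859
7 5 -362.112 184.247
8 5 695.210 -326.858

(exact arithmetic carried between steps; '≈' marks a value shown rounded to 6 d.p. or computed from one; I and e_prev carry over from the previous line; the table rounds u and y to 3 d.p., halves away from zero)
n=0: y=0, sp=4, e=sp−y=4; I=4, D=e−e_prev=4; u=0·4+2·4+1/2·4=10; next y=-3/10·0+3/4·10=7.5
n=1: y=7.5, sp=4, e=sp−y=-3.5; I=0.5, D=e−e_prev=-7.5; u=0·(-3.5)+2·0.5+1/2·(-7.5)=-2.75; next y=-3/10·7.5+3/4·(-2.75)=-4.3125
n=2: y=-4.3125, sp=4, e=sp−y=8.3125; I=8.8125, D=e−e_prev=11.8125; u=0·8.3125+2·8.8125+1/2·11.8125=23.53125; next y=-3/10·(-4.3125)+3/4·23.53125≈18.942188
n=3: y≈18.942188, sp=4, e=sp−y≈-14.942188; I≈-6.129688, D=e−e_prev≈-23.254688; u=0·(-14.942188)+2·(-6.129688)+1/2·(-23.254688)≈-23.886719; next y=-3/10·18.942188+3/4·(-23.886719)≈-23.597695
n=4: y≈-23.597695, sp=5, e=sp−y≈28.597695; I≈22.468008, D=e−e_prev≈43.539883; u=0·28.597695+2·22.468008+1/2·43.539883≈66.705957; next y=-3/10·(-23.597695)+3/4·66.705957≈57.108776
n=5: y≈57.108776, sp=5, e=sp−y≈-52.108776; I≈-29.640769, D=e−e_prev≈-80.706472; u=0·(-52.108776)+2·(-29.640769)+1/2·(-80.706472)≈-99.634773; next y=-3/10·57.108776+3/4·(-99.634773)≈-91.858713
n=6: y≈-91.858713, sp=5, e=sp−y≈96.858713; I≈67.217944, D=e−e_prev≈148.967489; u=0·96.858713+2·67.217944+1/2·148.967489≈208.919633; next y=-3/10·(-91.858713)+3/4·208.919633≈184.247338
n=7: y≈184.247338, sp=5, e=sp−y≈-179.247338; I≈-112.029394, D=e−e_prev≈-276.106051; u=0·(-179.247338)+2·(-112.029394)+1/2·(-276.106051)≈-362.111814; next y=-3/10·184.247338+3/4·(-362.111814)≈-326.858062
n=8: y≈-326.858062, sp=5, e=sp−y≈331.858062; I≈219.828668, D=e−e_prev≈511.105400; u=0·331.858062+2·219.828668+1/2·511.105400≈695.210035; next y=-3/10·(-326.858062)+3/4·695.210035≈619.464945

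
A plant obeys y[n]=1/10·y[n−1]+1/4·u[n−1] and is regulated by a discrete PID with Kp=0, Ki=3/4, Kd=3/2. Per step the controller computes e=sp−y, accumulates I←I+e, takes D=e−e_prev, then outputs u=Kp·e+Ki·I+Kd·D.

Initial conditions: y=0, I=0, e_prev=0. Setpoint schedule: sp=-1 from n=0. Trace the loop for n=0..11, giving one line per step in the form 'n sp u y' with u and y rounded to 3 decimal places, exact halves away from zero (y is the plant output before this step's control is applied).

0 -1 -2.250 0.000
1 -1 -0.234 -0.563
2 -1 -2.413 -0.115
3 -1 -1.281 -0.615
4 -1 -2.844 -0.382
5 -1 -2.131 -0.749
6 -1 -3.189 -0.608
7 -1 -2.708 -0.858
8 -1 -3.404 -0.763
9 -1 -3.069 -0.927
10 -1 -3.522 -0.860
11 -1 -3.286 -0.966

(exact arithmetic carried between steps; '≈' marks a value shown rounded to 6 d.p. or computed from one; I and e_prev carry over from the previous line; the table rounds u and y to 3 d.p., halves away from zero)
n=0: y=0, sp=-1, e=sp−y=-1; I=-1, D=e−e_prev=-1; u=0·(-1)+3/4·(-1)+3/2·(-1)=-2.25; next y=1/10·0+1/4·(-2.25)=-0.5625
n=1: y=-0.5625, sp=-1, e=sp−y=-0.4375; I=-1.4375, D=e−e_prev=0.5625; u=0·(-0.4375)+3/4·(-1.4375)+3/2·0.5625=-0.234375; next y=1/10·(-0.5625)+1/4·(-0.234375)≈-0.114844
n=2: y≈-0.114844, sp=-1, e=sp−y≈-0.885156; I≈-2.322656, D=e−e_prev≈-0.447656; u=0·(-0.885156)+3/4·(-2.322656)+3/2·(-0.447656)≈-2.413477; next y=1/10·(-0.114844)+1/4·(-2.413477)≈-0.614854
n=3: y≈-0.614854, sp=-1, e=sp−y≈-0.385146; I≈-2.707803, D=e−e_prev≈0.500010; u=0·(-0.385146)+3/4·(-2.707803)+3/2·0.500010≈-1.280837; next y=1/10·(-0.614854)+1/4·(-1.280837)≈-0.381695
n=4: y≈-0.381695, sp=-1, e=sp−y≈-0.618305; I≈-3.326108, D=e−e_prev≈-0.233159; u=0·(-0.618305)+3/4·(-3.326108)+3/2·(-0.233159)≈-2.844319; next y=1/10·(-0.381695)+1/4·(-2.844319)≈-0.749249
n=5: y≈-0.749249, sp=-1, e=sp−y≈-0.250751; I≈-3.576859, D=e−e_prev≈0.367555; u=0·(-0.250751)+3/4·(-3.576859)+3/2·0.367555≈-2.131312; next y=1/10·(-0.749249)+1/4·(-2.131312)≈-0.607753
n=6: y≈-0.607753, sp=-1, e=sp−y≈-0.392247; I≈-3.969106, D=e−e_prev≈-0.141496; u=0·(-0.392247)+3/4·(-3.969106)+3/2·(-0.141496)≈-3.189074; next y=1/10·(-0.607753)+1/4·(-3.189074)≈-0.858044
n=7: y≈-0.858044, sp=-1, e=sp−y≈-0.141956; I≈-4.111062, D=e−e_prev≈0.250291; u=0·(-0.141956)+3/4·(-4.111062)+3/2·0.250291≈-2.707860; next y=1/10·(-0.858044)+1/4·(-2.707860)≈-0.762769
n=8: y≈-0.762769, sp=-1, e=sp−y≈-0.237231; I≈-4.348293, D=e−e_prev≈-0.095274; u=0·(-0.237231)+3/4·(-4.348293)+3/2·(-0.095274)≈-3.404131; next y=1/10·(-0.762769)+1/4·(-3.404131)≈-0.927310
n=9: y≈-0.927310, sp=-1, e=sp−y≈-0.072690; I≈-4.420983, D=e−e_prev≈0.164540; u=0·(-0.072690)+3/4·(-4.420983)+3/2·0.164540≈-3.068927; next y=1/10·(-0.927310)+1/4·(-3.068927)≈-0.859963
n=10: y≈-0.859963, sp=-1, e=sp−y≈-0.140037; I≈-4.561020, D=e−e_prev≈-0.067347; u=0·(-0.140037)+3/4·(-4.561020)+3/2·(-0.067347)≈-3.521786; next y=1/10·(-0.859963)+1/4·(-3.521786)≈-0.966443
n=11: y≈-0.966443, sp=-1, e=sp−y≈-0.033557; I≈-4.594578, D=e−e_prev≈0.106480; u=0·(-0.033557)+3/4·(-4.594578)+3/2·0.106480≈-3.286213; next y=1/10·(-0.966443)+1/4·(-3.286213)≈-0.918198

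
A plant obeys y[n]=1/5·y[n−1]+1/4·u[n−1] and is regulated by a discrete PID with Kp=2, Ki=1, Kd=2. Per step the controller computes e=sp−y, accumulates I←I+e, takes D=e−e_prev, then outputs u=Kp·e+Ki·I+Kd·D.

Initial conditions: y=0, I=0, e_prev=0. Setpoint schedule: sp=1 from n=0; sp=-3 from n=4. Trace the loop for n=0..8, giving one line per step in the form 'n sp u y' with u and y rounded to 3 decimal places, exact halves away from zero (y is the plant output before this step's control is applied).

0 1 5.000 0.000
1 1 -2.250 1.250
2 1 7.813 -0.313
3 1 -5.016 1.891
4 -3 -7.668 -0.876
5 -3 -1.243 -2.092
6 -3 -11.398 -0.729
7 -3 0.388 -2.995
8 -3 -16.616 -0.502

(exact arithmetic carried between steps; '≈' marks a value shown rounded to 6 d.p. or computed from one; I and e_prev carry over from the previous line; the table rounds u and y to 3 d.p., halves away from zero)
n=0: y=0, sp=1, e=sp−y=1; I=1, D=e−e_prev=1; u=2·1+1·1+2·1=5; next y=1/5·0+1/4·5=1.25
n=1: y=1.25, sp=1, e=sp−y=-0.25; I=0.75, D=e−e_prev=-1.25; u=2·(-0.25)+1·0.75+2·(-1.25)=-2.25; next y=1/5·1.25+1/4·(-2.25)=-0.3125
n=2: y=-0.3125, sp=1, e=sp−y=1.3125; I=2.0625, D=e−e_prev=1.5625; u=2·1.3125+1·2.0625+2·1.5625=7.8125; next y=1/5·(-0.3125)+1/4·7.8125=1.890625
n=3: y=1.890625, sp=1, e=sp−y=-0.890625; I=1.171875, D=e−e_prev=-2.203125; u=2·(-0.890625)+1·1.171875+2·(-2.203125)=-5.015625; next y=1/5·1.890625+1/4·(-5.015625)≈-0.875781
n=4: y≈-0.875781, sp=-3, e=sp−y≈-2.124219; I≈-0.952344, D=e−e_prev≈-1.233594; u=2·(-2.124219)+1·(-0.952344)+2·(-1.233594)≈-7.667969; next y=1/5·(-0.875781)+1/4·(-7.667969)≈-2.092148
n=5: y≈-2.092148, sp=-3, e=sp−y≈-0.907852; I≈-1.860195, D=e−e_prev≈1.216367; u=2·(-0.907852)+1·(-1.860195)+2·1.216367≈-1.243164; next y=1/5·(-2.092148)+1/4·(-1.243164)≈-0.729221
n=6: y≈-0.729221, sp=-3, e=sp−y≈-2.270779; I≈-4.130975, D=e−e_prev≈-1.362928; u=2·(-2.270779)+1·(-4.130975)+2·(-1.362928)≈-11.398389; next y=1/5·(-0.729221)+1/4·(-11.398389)≈-2.995441
n=7: y≈-2.995441, sp=-3, e=sp−y≈-0.004559; I≈-4.135533, D=e−e_prev≈2.266221; u=2·(-0.004559)+1·(-4.135533)+2·2.266221≈0.387791; next y=1/5·(-2.995441)+1/4·0.387791≈-0.502141
n=8: y≈-0.502141, sp=-3, e=sp−y≈-2.497859; I≈-6.633393, D=e−e_prev≈-2.493301; u=2·(-2.497859)+1·(-6.633393)+2·(-2.493301)≈-16.615713; next y=1/5·(-0.502141)+1/4·(-16.615713)≈-4.254356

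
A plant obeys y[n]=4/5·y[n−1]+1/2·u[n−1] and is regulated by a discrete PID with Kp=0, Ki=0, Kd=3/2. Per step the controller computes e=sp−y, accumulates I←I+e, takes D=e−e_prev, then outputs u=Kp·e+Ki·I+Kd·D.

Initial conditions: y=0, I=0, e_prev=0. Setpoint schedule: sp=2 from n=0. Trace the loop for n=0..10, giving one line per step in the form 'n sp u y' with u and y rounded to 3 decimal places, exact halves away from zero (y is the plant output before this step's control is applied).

(exact arithmetic carried between steps; '≈' marks a value shown rounded to 6 d.p. or computed from one; I and e_prev carry over from the previous line; the table rounds u and y to 3 d.p., halves away from zero)
n=0: y=0, sp=2, e=sp−y=2; I=2, D=e−e_prev=2; u=0·2+0·2+3/2·2=3; next y=4/5·0+1/2·3=1.5
n=1: y=1.5, sp=2, e=sp−y=0.5; I=2.5, D=e−e_prev=-1.5; u=0·0.5+0·2.5+3/2·(-1.5)=-2.25; next y=4/5·1.5+1/2·(-2.25)=0.075
n=2: y=0.075, sp=2, e=sp−y=1.925; I=4.425, D=e−e_prev=1.425; u=0·1.925+0·4.425+3/2·1.425=2.1375; next y=4/5·0.075+1/2·2.1375=1.12875
n=3: y=1.12875, sp=2, e=sp−y=0.87125; I=5.29625, D=e−e_prev=-1.05375; u=0·0.87125+0·5.29625+3/2·(-1.05375)=-1.580625; next y=4/5·1.12875+1/2·(-1.580625)≈0.112688
n=4: y≈0.112688, sp=2, e=sp−y≈1.887313; I≈7.183563, D=e−e_prev≈1.016063; u=0·1.887313+0·7.183563+3/2·1.016063≈1.524094; next y=4/5·0.112688+1/2·1.524094≈0.852197
n=5: y≈0.852197, sp=2, e=sp−y≈1.147803; I≈8.331366, D=e−e_prev≈-0.739509; u=0·1.147803+0·8.331366+3/2·(-0.739509)≈-1.109264; next y=4/5·0.852197+1/2·(-1.109264)≈0.127125
n=6: y≈0.127125, sp=2, e=sp−y≈1.872875; I≈10.204240, D=e−e_prev≈0.725071; u=0·1.872875+0·10.204240+3/2·0.725071≈1.087607; next y=4/5·0.127125+1/2·1.087607≈0.645504
n=7: y≈0.645504, sp=2, e=sp−y≈1.354496; I≈11.558736, D=e−e_prev≈-0.518378; u=0·1.354496+0·11.558736+3/2·(-0.518378)≈-0.777568; next y=4/5·0.645504+1/2·(-0.777568)≈0.127619
n=8: y≈0.127619, sp=2, e=sp−y≈1.872381; I≈13.431117, D=e−e_prev≈0.517885; u=0·1.872381+0·13.431117+3/2·0.517885≈0.776827; next y=4/5·0.127619+1/2·0.776827≈0.490509
n=9: y≈0.490509, sp=2, e=sp−y≈1.509491; I≈14.940608, D=e−e_prev≈-0.362890; u=0·1.509491+0·14.940608+3/2·(-0.362890)≈-0.544334; next y=4/5·0.490509+1/2·(-0.544334)≈0.120240
n=10: y≈0.120240, sp=2, e=sp−y≈1.879760; I≈16.820368, D=e−e_prev≈0.370269; u=0·1.879760+0·16.820368+3/2·0.370269≈0.555403; next y=4/5·0.120240+1/2·0.555403≈0.373894

0 2 3.000 0.000
1 2 -2.250 1.500
2 2 2.138 0.075
3 2 -1.581 1.129
4 2 1.524 0.113
5 2 -1.109 0.852
6 2 1.088 0.127
7 2 -0.778 0.646
8 2 0.777 0.128
9 2 -0.544 0.491
10 2 0.555 0.120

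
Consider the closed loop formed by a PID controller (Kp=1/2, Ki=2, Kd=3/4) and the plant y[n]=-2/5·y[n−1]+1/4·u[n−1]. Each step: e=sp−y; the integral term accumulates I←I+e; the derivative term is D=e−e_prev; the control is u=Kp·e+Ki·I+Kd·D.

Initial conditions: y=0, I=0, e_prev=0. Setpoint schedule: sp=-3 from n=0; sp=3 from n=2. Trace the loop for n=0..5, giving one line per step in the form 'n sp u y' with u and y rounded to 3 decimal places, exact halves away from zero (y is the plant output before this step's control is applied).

0 -3 -9.750 0.000
1 -3 -5.578 -2.438
2 3 4.410 -0.420
3 3 2.771 1.270
4 3 11.026 0.184
5 3 7.723 2.683

(exact arithmetic carried between steps; '≈' marks a value shown rounded to 6 d.p. or computed from one; I and e_prev carry over from the previous line; the table rounds u and y to 3 d.p., halves away from zero)
n=0: y=0, sp=-3, e=sp−y=-3; I=-3, D=e−e_prev=-3; u=1/2·(-3)+2·(-3)+3/4·(-3)=-9.75; next y=-2/5·0+1/4·(-9.75)=-2.4375
n=1: y=-2.4375, sp=-3, e=sp−y=-0.5625; I=-3.5625, D=e−e_prev=2.4375; u=1/2·(-0.5625)+2·(-3.5625)+3/4·2.4375=-5.578125; next y=-2/5·(-2.4375)+1/4·(-5.578125)≈-0.419531
n=2: y≈-0.419531, sp=3, e=sp−y≈3.419531; I≈-0.142969, D=e−e_prev≈3.982031; u=1/2·3.419531+2·(-0.142969)+3/4·3.982031≈4.410352; next y=-2/5·(-0.419531)+1/4·4.410352≈1.270400
n=3: y≈1.270400, sp=3, e=sp−y≈1.729600; I≈1.586631, D=e−e_prev≈-1.689932; u=1/2·1.729600+2·1.586631+3/4·(-1.689932)≈2.770613; next y=-2/5·1.270400+1/4·2.770613≈0.184493
n=4: y≈0.184493, sp=3, e=sp−y≈2.815507; I≈4.402138, D=e−e_prev≈1.085907; u=1/2·2.815507+2·4.402138+3/4·1.085907≈11.026460; next y=-2/5·0.184493+1/4·11.026460≈2.682818
n=5: y≈2.682818, sp=3, e=sp−y≈0.317182; I≈4.719320, D=e−e_prev≈-2.498325; u=1/2·0.317182+2·4.719320+3/4·(-2.498325)≈7.723488; next y=-2/5·2.682818+1/4·7.723488≈0.857745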